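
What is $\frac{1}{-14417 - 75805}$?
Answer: $- \frac{1}{90222} \approx -1.1084 \cdot 10^{-5}$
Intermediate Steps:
$\frac{1}{-14417 - 75805} = \frac{1}{-90222} = - \frac{1}{90222}$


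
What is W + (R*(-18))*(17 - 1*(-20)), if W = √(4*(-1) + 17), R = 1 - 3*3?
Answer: 5328 + √13 ≈ 5331.6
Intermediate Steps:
R = -8 (R = 1 - 9 = -8)
W = √13 (W = √(-4 + 17) = √13 ≈ 3.6056)
W + (R*(-18))*(17 - 1*(-20)) = √13 + (-8*(-18))*(17 - 1*(-20)) = √13 + 144*(17 + 20) = √13 + 144*37 = √13 + 5328 = 5328 + √13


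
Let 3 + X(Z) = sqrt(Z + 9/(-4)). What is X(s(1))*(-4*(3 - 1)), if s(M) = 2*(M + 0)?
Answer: 24 - 4*I ≈ 24.0 - 4.0*I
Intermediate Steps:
s(M) = 2*M
X(Z) = -3 + sqrt(-9/4 + Z) (X(Z) = -3 + sqrt(Z + 9/(-4)) = -3 + sqrt(Z + 9*(-1/4)) = -3 + sqrt(Z - 9/4) = -3 + sqrt(-9/4 + Z))
X(s(1))*(-4*(3 - 1)) = (-3 + sqrt(-9 + 4*(2*1))/2)*(-4*(3 - 1)) = (-3 + sqrt(-9 + 4*2)/2)*(-4*2) = (-3 + sqrt(-9 + 8)/2)*(-8) = (-3 + sqrt(-1)/2)*(-8) = (-3 + I/2)*(-8) = 24 - 4*I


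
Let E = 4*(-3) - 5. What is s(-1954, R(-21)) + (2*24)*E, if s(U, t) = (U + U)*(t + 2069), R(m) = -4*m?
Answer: -8414740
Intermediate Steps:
E = -17 (E = -12 - 5 = -17)
s(U, t) = 2*U*(2069 + t) (s(U, t) = (2*U)*(2069 + t) = 2*U*(2069 + t))
s(-1954, R(-21)) + (2*24)*E = 2*(-1954)*(2069 - 4*(-21)) + (2*24)*(-17) = 2*(-1954)*(2069 + 84) + 48*(-17) = 2*(-1954)*2153 - 816 = -8413924 - 816 = -8414740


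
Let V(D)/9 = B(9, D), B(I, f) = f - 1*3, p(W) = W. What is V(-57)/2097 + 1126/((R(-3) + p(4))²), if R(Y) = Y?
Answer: 262298/233 ≈ 1125.7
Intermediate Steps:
B(I, f) = -3 + f (B(I, f) = f - 3 = -3 + f)
V(D) = -27 + 9*D (V(D) = 9*(-3 + D) = -27 + 9*D)
V(-57)/2097 + 1126/((R(-3) + p(4))²) = (-27 + 9*(-57))/2097 + 1126/((-3 + 4)²) = (-27 - 513)*(1/2097) + 1126/(1²) = -540*1/2097 + 1126/1 = -60/233 + 1126*1 = -60/233 + 1126 = 262298/233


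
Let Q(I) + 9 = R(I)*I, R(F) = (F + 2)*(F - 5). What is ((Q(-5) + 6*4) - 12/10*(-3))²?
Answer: 431649/25 ≈ 17266.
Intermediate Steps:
R(F) = (-5 + F)*(2 + F) (R(F) = (2 + F)*(-5 + F) = (-5 + F)*(2 + F))
Q(I) = -9 + I*(-10 + I² - 3*I) (Q(I) = -9 + (-10 + I² - 3*I)*I = -9 + I*(-10 + I² - 3*I))
((Q(-5) + 6*4) - 12/10*(-3))² = (((-9 - 1*(-5)*(10 - 1*(-5)² + 3*(-5))) + 6*4) - 12/10*(-3))² = (((-9 - 1*(-5)*(10 - 1*25 - 15)) + 24) - 12*⅒*(-3))² = (((-9 - 1*(-5)*(10 - 25 - 15)) + 24) - 6/5*(-3))² = (((-9 - 1*(-5)*(-30)) + 24) + 18/5)² = (((-9 - 150) + 24) + 18/5)² = ((-159 + 24) + 18/5)² = (-135 + 18/5)² = (-657/5)² = 431649/25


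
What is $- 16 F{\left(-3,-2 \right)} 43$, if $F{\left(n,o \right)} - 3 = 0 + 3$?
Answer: $-4128$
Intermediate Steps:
$F{\left(n,o \right)} = 6$ ($F{\left(n,o \right)} = 3 + \left(0 + 3\right) = 3 + 3 = 6$)
$- 16 F{\left(-3,-2 \right)} 43 = \left(-16\right) 6 \cdot 43 = \left(-96\right) 43 = -4128$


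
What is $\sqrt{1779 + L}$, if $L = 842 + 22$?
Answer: $\sqrt{2643} \approx 51.41$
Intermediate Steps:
$L = 864$
$\sqrt{1779 + L} = \sqrt{1779 + 864} = \sqrt{2643}$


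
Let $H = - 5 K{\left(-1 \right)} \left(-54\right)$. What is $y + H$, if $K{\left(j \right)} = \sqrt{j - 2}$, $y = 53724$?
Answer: $53724 + 270 i \sqrt{3} \approx 53724.0 + 467.65 i$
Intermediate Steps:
$K{\left(j \right)} = \sqrt{-2 + j}$
$H = 270 i \sqrt{3}$ ($H = - 5 \sqrt{-2 - 1} \left(-54\right) = - 5 \sqrt{-3} \left(-54\right) = - 5 i \sqrt{3} \left(-54\right) = 270 i \sqrt{3} \approx 467.65 i$)
$y + H = 53724 + 270 i \sqrt{3}$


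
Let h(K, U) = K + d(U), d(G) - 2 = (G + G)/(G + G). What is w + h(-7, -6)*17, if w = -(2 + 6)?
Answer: -76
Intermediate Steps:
d(G) = 3 (d(G) = 2 + (G + G)/(G + G) = 2 + (2*G)/((2*G)) = 2 + (2*G)*(1/(2*G)) = 2 + 1 = 3)
h(K, U) = 3 + K (h(K, U) = K + 3 = 3 + K)
w = -8 (w = -1*8 = -8)
w + h(-7, -6)*17 = -8 + (3 - 7)*17 = -8 - 4*17 = -8 - 68 = -76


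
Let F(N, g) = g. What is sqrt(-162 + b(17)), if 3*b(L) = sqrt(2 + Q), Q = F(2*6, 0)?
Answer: sqrt(-1458 + 3*sqrt(2))/3 ≈ 12.709*I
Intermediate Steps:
Q = 0
b(L) = sqrt(2)/3 (b(L) = sqrt(2 + 0)/3 = sqrt(2)/3)
sqrt(-162 + b(17)) = sqrt(-162 + sqrt(2)/3)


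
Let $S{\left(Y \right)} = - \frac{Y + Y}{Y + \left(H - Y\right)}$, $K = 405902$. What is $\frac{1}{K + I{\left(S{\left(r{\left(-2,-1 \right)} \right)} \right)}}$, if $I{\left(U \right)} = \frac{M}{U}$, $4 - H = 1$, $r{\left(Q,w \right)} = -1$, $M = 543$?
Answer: $\frac{2}{813433} \approx 2.4587 \cdot 10^{-6}$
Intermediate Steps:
$H = 3$ ($H = 4 - 1 = 3$)
$S{\left(Y \right)} = - \frac{2 Y}{3}$ ($S{\left(Y \right)} = - \frac{Y + Y}{Y - \left(-3 + Y\right)} = - \frac{2 Y}{3}$)
$I{\left(U \right)} = \frac{543}{U}$
$\frac{1}{K + I{\left(S{\left(r{\left(-2,-1 \right)} \right)} \right)}} = \frac{1}{405902 + \frac{543}{\left(- \frac{2}{3}\right) \left(-1\right)}} = \frac{1}{405902 + \frac{543}{\frac{2}{3}}} = \frac{1}{405902 + 543 \cdot \frac{3}{2}} = \frac{1}{405902 + \frac{1629}{2}} = \frac{1}{\frac{813433}{2}} = \frac{2}{813433}$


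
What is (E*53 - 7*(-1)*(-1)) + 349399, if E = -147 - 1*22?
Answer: 340435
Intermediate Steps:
E = -169 (E = -147 - 22 = -169)
(E*53 - 7*(-1)*(-1)) + 349399 = (-169*53 - 7*(-1)*(-1)) + 349399 = (-8957 + 7*(-1)) + 349399 = (-8957 - 7) + 349399 = -8964 + 349399 = 340435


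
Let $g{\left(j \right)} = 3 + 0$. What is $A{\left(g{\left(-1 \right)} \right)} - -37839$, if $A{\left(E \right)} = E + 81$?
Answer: $37923$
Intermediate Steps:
$g{\left(j \right)} = 3$
$A{\left(E \right)} = 81 + E$
$A{\left(g{\left(-1 \right)} \right)} - -37839 = \left(81 + 3\right) - -37839 = 84 + 37839 = 37923$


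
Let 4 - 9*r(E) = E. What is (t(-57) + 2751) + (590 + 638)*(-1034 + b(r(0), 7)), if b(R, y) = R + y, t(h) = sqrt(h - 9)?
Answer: -11320733/9 + I*sqrt(66) ≈ -1.2579e+6 + 8.124*I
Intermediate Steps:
r(E) = 4/9 - E/9
t(h) = sqrt(-9 + h)
(t(-57) + 2751) + (590 + 638)*(-1034 + b(r(0), 7)) = (sqrt(-9 - 57) + 2751) + (590 + 638)*(-1034 + ((4/9 - 1/9*0) + 7)) = (sqrt(-66) + 2751) + 1228*(-1034 + ((4/9 + 0) + 7)) = (I*sqrt(66) + 2751) + 1228*(-1034 + (4/9 + 7)) = (2751 + I*sqrt(66)) + 1228*(-1034 + 67/9) = (2751 + I*sqrt(66)) + 1228*(-9239/9) = (2751 + I*sqrt(66)) - 11345492/9 = -11320733/9 + I*sqrt(66)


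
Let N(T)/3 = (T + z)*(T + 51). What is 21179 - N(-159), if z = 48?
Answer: -14785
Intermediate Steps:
N(T) = 3*(48 + T)*(51 + T) (N(T) = 3*((T + 48)*(T + 51)) = 3*((48 + T)*(51 + T)) = 3*(48 + T)*(51 + T))
21179 - N(-159) = 21179 - (7344 + 3*(-159)² + 297*(-159)) = 21179 - (7344 + 3*25281 - 47223) = 21179 - (7344 + 75843 - 47223) = 21179 - 1*35964 = 21179 - 35964 = -14785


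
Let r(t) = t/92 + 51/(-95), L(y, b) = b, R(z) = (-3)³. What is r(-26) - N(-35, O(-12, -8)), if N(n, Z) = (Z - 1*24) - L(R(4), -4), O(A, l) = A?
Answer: 136259/4370 ≈ 31.181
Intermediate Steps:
R(z) = -27
r(t) = -51/95 + t/92 (r(t) = t*(1/92) + 51*(-1/95) = t/92 - 51/95 = -51/95 + t/92)
N(n, Z) = -20 + Z (N(n, Z) = (Z - 1*24) - 1*(-4) = (Z - 24) + 4 = (-24 + Z) + 4 = -20 + Z)
r(-26) - N(-35, O(-12, -8)) = (-51/95 + (1/92)*(-26)) - (-20 - 12) = (-51/95 - 13/46) - 1*(-32) = -3581/4370 + 32 = 136259/4370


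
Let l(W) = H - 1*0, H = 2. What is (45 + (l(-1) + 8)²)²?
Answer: 21025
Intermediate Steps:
l(W) = 2 (l(W) = 2 - 1*0 = 2 + 0 = 2)
(45 + (l(-1) + 8)²)² = (45 + (2 + 8)²)² = (45 + 10²)² = (45 + 100)² = 145² = 21025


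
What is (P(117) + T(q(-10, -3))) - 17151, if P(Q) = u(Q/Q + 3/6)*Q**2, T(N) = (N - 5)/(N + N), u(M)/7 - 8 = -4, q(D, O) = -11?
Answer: 4027559/11 ≈ 3.6614e+5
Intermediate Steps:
u(M) = 28 (u(M) = 56 + 7*(-4) = 56 - 28 = 28)
T(N) = (-5 + N)/(2*N) (T(N) = (-5 + N)/((2*N)) = (-5 + N)*(1/(2*N)) = (-5 + N)/(2*N))
P(Q) = 28*Q**2
(P(117) + T(q(-10, -3))) - 17151 = (28*117**2 + (1/2)*(-5 - 11)/(-11)) - 17151 = (28*13689 + (1/2)*(-1/11)*(-16)) - 17151 = (383292 + 8/11) - 17151 = 4216220/11 - 17151 = 4027559/11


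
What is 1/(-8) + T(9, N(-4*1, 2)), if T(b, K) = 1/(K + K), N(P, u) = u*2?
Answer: 0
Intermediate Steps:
N(P, u) = 2*u
T(b, K) = 1/(2*K)
1/(-8) + T(9, N(-4*1, 2)) = 1/(-8) + 1/(2*((2*2))) = -⅛ + (½)/4 = -⅛ + (½)*(¼) = -⅛ + ⅛ = 0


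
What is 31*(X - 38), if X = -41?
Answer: -2449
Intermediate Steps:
31*(X - 38) = 31*(-41 - 38) = 31*(-79) = -2449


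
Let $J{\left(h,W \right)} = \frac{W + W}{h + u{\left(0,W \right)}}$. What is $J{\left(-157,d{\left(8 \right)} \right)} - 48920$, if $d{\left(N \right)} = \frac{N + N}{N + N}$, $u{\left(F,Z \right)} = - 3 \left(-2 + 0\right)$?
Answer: $- \frac{7386922}{151} \approx -48920.0$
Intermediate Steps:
$u{\left(F,Z \right)} = 6$ ($u{\left(F,Z \right)} = \left(-3\right) \left(-2\right) = 6$)
$d{\left(N \right)} = 1$ ($d{\left(N \right)} = \frac{2 N}{2 N} = 2 N \frac{1}{2 N} = 1$)
$J{\left(h,W \right)} = \frac{2 W}{6 + h}$ ($J{\left(h,W \right)} = \frac{W + W}{h + 6} = \frac{2 W}{6 + h}$)
$J{\left(-157,d{\left(8 \right)} \right)} - 48920 = 2 \cdot 1 \frac{1}{6 - 157} - 48920 = 2 \cdot 1 \frac{1}{-151} - 48920 = 2 \cdot 1 \left(- \frac{1}{151}\right) - 48920 = - \frac{2}{151} - 48920 = - \frac{7386922}{151}$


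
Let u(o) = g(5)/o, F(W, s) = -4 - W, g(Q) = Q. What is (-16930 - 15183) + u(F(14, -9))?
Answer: -578039/18 ≈ -32113.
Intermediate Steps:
u(o) = 5/o
(-16930 - 15183) + u(F(14, -9)) = (-16930 - 15183) + 5/(-4 - 1*14) = -32113 + 5/(-4 - 14) = -32113 + 5/(-18) = -32113 + 5*(-1/18) = -32113 - 5/18 = -578039/18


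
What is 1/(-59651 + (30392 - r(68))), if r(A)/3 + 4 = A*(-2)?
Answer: -1/28839 ≈ -3.4675e-5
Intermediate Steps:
r(A) = -12 - 6*A (r(A) = -12 + 3*(A*(-2)) = -12 + 3*(-2*A) = -12 - 6*A)
1/(-59651 + (30392 - r(68))) = 1/(-59651 + (30392 - (-12 - 6*68))) = 1/(-59651 + (30392 - (-12 - 408))) = 1/(-59651 + (30392 - 1*(-420))) = 1/(-59651 + (30392 + 420)) = 1/(-59651 + 30812) = 1/(-28839) = -1/28839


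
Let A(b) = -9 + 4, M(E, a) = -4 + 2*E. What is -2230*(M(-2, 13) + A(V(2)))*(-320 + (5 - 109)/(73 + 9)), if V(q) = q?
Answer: -381856280/41 ≈ -9.3136e+6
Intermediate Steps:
A(b) = -5
-2230*(M(-2, 13) + A(V(2)))*(-320 + (5 - 109)/(73 + 9)) = -2230*((-4 + 2*(-2)) - 5)*(-320 + (5 - 109)/(73 + 9)) = -2230*((-4 - 4) - 5)*(-320 - 104/82) = -2230*(-8 - 5)*(-320 - 104*1/82) = -(-28990)*(-320 - 52/41) = -(-28990)*(-13172)/41 = -2230*171236/41 = -381856280/41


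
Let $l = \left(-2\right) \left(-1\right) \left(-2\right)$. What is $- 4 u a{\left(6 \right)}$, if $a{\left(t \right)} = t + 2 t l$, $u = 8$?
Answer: $1344$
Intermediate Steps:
$l = -4$ ($l = 2 \left(-2\right) = -4$)
$a{\left(t \right)} = - 7 t$ ($a{\left(t \right)} = t + 2 t \left(-4\right) = t - 8 t = - 7 t$)
$- 4 u a{\left(6 \right)} = \left(-4\right) 8 \left(\left(-7\right) 6\right) = \left(-32\right) \left(-42\right) = 1344$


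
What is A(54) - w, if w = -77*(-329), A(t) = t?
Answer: -25279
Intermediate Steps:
w = 25333
A(54) - w = 54 - 1*25333 = 54 - 25333 = -25279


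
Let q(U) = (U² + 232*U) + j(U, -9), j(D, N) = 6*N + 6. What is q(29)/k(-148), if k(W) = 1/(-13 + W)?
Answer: -1210881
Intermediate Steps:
j(D, N) = 6 + 6*N
q(U) = -48 + U² + 232*U (q(U) = (U² + 232*U) + (6 + 6*(-9)) = (U² + 232*U) + (6 - 54) = (U² + 232*U) - 48 = -48 + U² + 232*U)
q(29)/k(-148) = (-48 + 29² + 232*29)/(1/(-13 - 148)) = (-48 + 841 + 6728)/(1/(-161)) = 7521/(-1/161) = 7521*(-161) = -1210881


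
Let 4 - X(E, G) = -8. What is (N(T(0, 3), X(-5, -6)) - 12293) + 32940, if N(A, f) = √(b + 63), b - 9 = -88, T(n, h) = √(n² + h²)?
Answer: 20647 + 4*I ≈ 20647.0 + 4.0*I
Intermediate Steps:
T(n, h) = √(h² + n²)
X(E, G) = 12 (X(E, G) = 4 - 1*(-8) = 4 + 8 = 12)
b = -79 (b = 9 - 88 = -79)
N(A, f) = 4*I (N(A, f) = √(-79 + 63) = √(-16) = 4*I)
(N(T(0, 3), X(-5, -6)) - 12293) + 32940 = (4*I - 12293) + 32940 = (-12293 + 4*I) + 32940 = 20647 + 4*I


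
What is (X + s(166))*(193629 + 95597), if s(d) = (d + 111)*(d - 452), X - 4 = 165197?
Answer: 24867362254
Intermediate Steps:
X = 165201 (X = 4 + 165197 = 165201)
s(d) = (-452 + d)*(111 + d) (s(d) = (111 + d)*(-452 + d) = (-452 + d)*(111 + d))
(X + s(166))*(193629 + 95597) = (165201 + (-50172 + 166² - 341*166))*(193629 + 95597) = (165201 + (-50172 + 27556 - 56606))*289226 = (165201 - 79222)*289226 = 85979*289226 = 24867362254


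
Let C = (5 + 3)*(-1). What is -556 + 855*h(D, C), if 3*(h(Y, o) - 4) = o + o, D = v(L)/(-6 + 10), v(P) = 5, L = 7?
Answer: -1696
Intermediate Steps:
D = 5/4 (D = 5/(-6 + 10) = 5/4 ≈ 1.2500)
C = -8 (C = 8*(-1) = -8)
h(Y, o) = 4 + 2*o/3 (h(Y, o) = 4 + (o + o)/3 = 4 + (2*o)/3 = 4 + 2*o/3)
-556 + 855*h(D, C) = -556 + 855*(4 + (2/3)*(-8)) = -556 + 855*(4 - 16/3) = -556 + 855*(-4/3) = -556 - 1140 = -1696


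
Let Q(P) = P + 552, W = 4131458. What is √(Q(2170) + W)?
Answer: 2*√1033545 ≈ 2033.3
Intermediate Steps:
Q(P) = 552 + P
√(Q(2170) + W) = √((552 + 2170) + 4131458) = √(2722 + 4131458) = √4134180 = 2*√1033545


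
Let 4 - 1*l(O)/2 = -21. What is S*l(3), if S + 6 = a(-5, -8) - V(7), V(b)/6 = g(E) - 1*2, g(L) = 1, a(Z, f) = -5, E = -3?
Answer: -250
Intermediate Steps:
V(b) = -6 (V(b) = 6*(1 - 1*2) = 6*(1 - 2) = 6*(-1) = -6)
l(O) = 50 (l(O) = 8 - 2*(-21) = 8 + 42 = 50)
S = -5 (S = -6 + (-5 - 1*(-6)) = -6 + (-5 + 6) = -6 + 1 = -5)
S*l(3) = -5*50 = -250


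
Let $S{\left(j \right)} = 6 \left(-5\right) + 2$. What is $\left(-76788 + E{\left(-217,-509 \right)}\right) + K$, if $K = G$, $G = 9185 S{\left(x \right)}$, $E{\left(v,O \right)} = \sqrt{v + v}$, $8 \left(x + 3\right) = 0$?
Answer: $-333968 + i \sqrt{434} \approx -3.3397 \cdot 10^{5} + 20.833 i$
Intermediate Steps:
$x = -3$ ($x = -3 + \frac{1}{8} \cdot 0 = -3 + 0 = -3$)
$S{\left(j \right)} = -28$ ($S{\left(j \right)} = -30 + 2 = -28$)
$E{\left(v,O \right)} = \sqrt{2} \sqrt{v}$ ($E{\left(v,O \right)} = \sqrt{2 v} = \sqrt{2} \sqrt{v}$)
$G = -257180$ ($G = 9185 \left(-28\right) = -257180$)
$K = -257180$
$\left(-76788 + E{\left(-217,-509 \right)}\right) + K = \left(-76788 + \sqrt{2} \sqrt{-217}\right) - 257180 = \left(-76788 + \sqrt{2} i \sqrt{217}\right) - 257180 = \left(-76788 + i \sqrt{434}\right) - 257180 = -333968 + i \sqrt{434}$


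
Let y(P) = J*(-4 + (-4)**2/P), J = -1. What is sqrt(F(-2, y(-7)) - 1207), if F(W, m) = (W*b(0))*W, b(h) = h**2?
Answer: I*sqrt(1207) ≈ 34.742*I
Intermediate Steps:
y(P) = 4 - 16/P (y(P) = -(-4 + (-4)**2/P) = -(-4 + 16/P) = 4 - 16/P)
F(W, m) = 0 (F(W, m) = (W*0**2)*W = (W*0)*W = 0*W = 0)
sqrt(F(-2, y(-7)) - 1207) = sqrt(0 - 1207) = sqrt(-1207) = I*sqrt(1207)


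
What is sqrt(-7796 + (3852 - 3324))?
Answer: 2*I*sqrt(1817) ≈ 85.253*I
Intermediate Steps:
sqrt(-7796 + (3852 - 3324)) = sqrt(-7796 + 528) = sqrt(-7268) = 2*I*sqrt(1817)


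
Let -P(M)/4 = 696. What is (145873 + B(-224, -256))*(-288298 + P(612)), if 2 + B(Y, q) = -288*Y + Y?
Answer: -61173502038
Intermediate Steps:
P(M) = -2784 (P(M) = -4*696 = -2784)
B(Y, q) = -2 - 287*Y (B(Y, q) = -2 + (-288*Y + Y) = -2 - 287*Y)
(145873 + B(-224, -256))*(-288298 + P(612)) = (145873 + (-2 - 287*(-224)))*(-288298 - 2784) = (145873 + (-2 + 64288))*(-291082) = (145873 + 64286)*(-291082) = 210159*(-291082) = -61173502038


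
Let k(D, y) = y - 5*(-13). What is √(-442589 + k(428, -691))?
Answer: I*√443215 ≈ 665.74*I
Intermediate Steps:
k(D, y) = 65 + y (k(D, y) = y + 65 = 65 + y)
√(-442589 + k(428, -691)) = √(-442589 + (65 - 691)) = √(-442589 - 626) = √(-443215) = I*√443215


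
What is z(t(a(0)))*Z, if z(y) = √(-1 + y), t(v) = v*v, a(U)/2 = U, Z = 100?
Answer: 100*I ≈ 100.0*I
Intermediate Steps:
a(U) = 2*U
t(v) = v²
z(t(a(0)))*Z = √(-1 + (2*0)²)*100 = √(-1 + 0²)*100 = √(-1 + 0)*100 = √(-1)*100 = I*100 = 100*I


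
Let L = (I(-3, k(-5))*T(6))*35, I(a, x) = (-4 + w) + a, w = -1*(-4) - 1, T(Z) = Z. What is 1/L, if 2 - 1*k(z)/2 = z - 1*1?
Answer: -1/840 ≈ -0.0011905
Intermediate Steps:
k(z) = 6 - 2*z (k(z) = 4 - 2*(z - 1*1) = 4 - 2*(z - 1) = 4 - 2*(-1 + z) = 4 + (2 - 2*z) = 6 - 2*z)
w = 3 (w = 4 - 1 = 3)
I(a, x) = -1 + a (I(a, x) = (-4 + 3) + a = -1 + a)
L = -840 (L = ((-1 - 3)*6)*35 = -4*6*35 = -24*35 = -840)
1/L = 1/(-840) = -1/840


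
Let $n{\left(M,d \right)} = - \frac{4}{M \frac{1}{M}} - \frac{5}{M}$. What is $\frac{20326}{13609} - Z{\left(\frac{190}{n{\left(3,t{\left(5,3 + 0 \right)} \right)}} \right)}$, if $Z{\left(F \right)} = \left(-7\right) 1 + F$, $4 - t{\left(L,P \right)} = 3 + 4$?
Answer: $\frac{9722143}{231353} \approx 42.023$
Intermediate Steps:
$t{\left(L,P \right)} = -3$ ($t{\left(L,P \right)} = 4 - \left(3 + 4\right) = 4 - 7 = -3$)
$n{\left(M,d \right)} = -4 - \frac{5}{M}$ ($n{\left(M,d \right)} = - \frac{4}{1} - \frac{5}{M} = \left(-4\right) 1 - \frac{5}{M} = -4 - \frac{5}{M}$)
$Z{\left(F \right)} = -7 + F$
$\frac{20326}{13609} - Z{\left(\frac{190}{n{\left(3,t{\left(5,3 + 0 \right)} \right)}} \right)} = \frac{20326}{13609} - \left(-7 + \frac{190}{-4 - \frac{5}{3}}\right) = \frac{20326}{13609} - \left(-7 + \frac{190}{- \frac{17}{3}}\right) = \frac{20326}{13609} - \left(-7 + 190 \left(- \frac{3}{17}\right)\right) = \frac{20326}{13609} - \left(-7 - \frac{570}{17}\right) = \frac{20326}{13609} - - \frac{689}{17} = \frac{20326}{13609} + \frac{689}{17} = \frac{9722143}{231353}$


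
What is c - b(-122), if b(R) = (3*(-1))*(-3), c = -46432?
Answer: -46441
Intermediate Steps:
b(R) = 9 (b(R) = -3*(-3) = 9)
c - b(-122) = -46432 - 1*9 = -46432 - 9 = -46441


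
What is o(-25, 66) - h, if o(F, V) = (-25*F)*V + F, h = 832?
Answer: 40393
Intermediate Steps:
o(F, V) = F - 25*F*V (o(F, V) = -25*F*V + F = F - 25*F*V)
o(-25, 66) - h = -25*(1 - 25*66) - 1*832 = -25*(1 - 1650) - 832 = -25*(-1649) - 832 = 41225 - 832 = 40393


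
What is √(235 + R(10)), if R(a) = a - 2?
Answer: 9*√3 ≈ 15.588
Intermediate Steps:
R(a) = -2 + a
√(235 + R(10)) = √(235 + (-2 + 10)) = √(235 + 8) = √243 = 9*√3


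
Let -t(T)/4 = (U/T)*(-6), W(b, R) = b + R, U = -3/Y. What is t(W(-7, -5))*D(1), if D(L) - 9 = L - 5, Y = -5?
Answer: -6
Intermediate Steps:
U = ⅗ (U = -3/(-5) = -3*(-⅕) = ⅗ ≈ 0.60000)
D(L) = 4 + L (D(L) = 9 + (L - 5) = 9 + (-5 + L) = 4 + L)
W(b, R) = R + b
t(T) = 72/(5*T) (t(T) = -4*3/(5*T)*(-6) = -(-72)/(5*T) = 72/(5*T))
t(W(-7, -5))*D(1) = (72/(5*(-5 - 7)))*(4 + 1) = ((72/5)/(-12))*5 = ((72/5)*(-1/12))*5 = -6/5*5 = -6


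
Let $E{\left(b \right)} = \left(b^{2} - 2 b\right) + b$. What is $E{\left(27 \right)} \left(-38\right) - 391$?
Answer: $-27067$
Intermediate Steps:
$E{\left(b \right)} = b^{2} - b$
$E{\left(27 \right)} \left(-38\right) - 391 = 27 \left(-1 + 27\right) \left(-38\right) - 391 = 27 \cdot 26 \left(-38\right) - 391 = 702 \left(-38\right) - 391 = -26676 - 391 = -27067$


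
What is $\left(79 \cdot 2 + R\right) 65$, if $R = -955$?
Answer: $-51805$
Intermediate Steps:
$\left(79 \cdot 2 + R\right) 65 = \left(79 \cdot 2 - 955\right) 65 = \left(158 - 955\right) 65 = \left(-797\right) 65 = -51805$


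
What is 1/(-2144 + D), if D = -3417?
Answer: -1/5561 ≈ -0.00017982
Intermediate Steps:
1/(-2144 + D) = 1/(-2144 - 3417) = 1/(-5561) = -1/5561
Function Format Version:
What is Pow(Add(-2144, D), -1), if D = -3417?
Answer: Rational(-1, 5561) ≈ -0.00017982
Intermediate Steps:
Pow(Add(-2144, D), -1) = Pow(Add(-2144, -3417), -1) = Pow(-5561, -1) = Rational(-1, 5561)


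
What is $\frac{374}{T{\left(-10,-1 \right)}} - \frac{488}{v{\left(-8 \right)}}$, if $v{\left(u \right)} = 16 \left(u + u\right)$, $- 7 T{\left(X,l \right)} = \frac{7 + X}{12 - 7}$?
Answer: $\frac{419063}{96} \approx 4365.2$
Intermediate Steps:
$T{\left(X,l \right)} = - \frac{1}{5} - \frac{X}{35}$ ($T{\left(X,l \right)} = - \frac{\left(7 + X\right) \frac{1}{12 - 7}}{7} = - \frac{\left(7 + X\right) \frac{1}{5}}{7} = - \frac{\frac{7}{5} + \frac{X}{5}}{7} = - \frac{1}{5} - \frac{X}{35}$)
$v{\left(u \right)} = 32 u$ ($v{\left(u \right)} = 16 \cdot 2 u = 32 u$)
$\frac{374}{T{\left(-10,-1 \right)}} - \frac{488}{v{\left(-8 \right)}} = \frac{374}{- \frac{1}{5} - - \frac{2}{7}} - \frac{488}{32 \left(-8\right)} = \frac{374}{- \frac{1}{5} + \frac{2}{7}} - \frac{488}{-256} = \frac{374}{\frac{3}{35}} - - \frac{61}{32} = 374 \cdot \frac{35}{3} + \frac{61}{32} = \frac{13090}{3} + \frac{61}{32} = \frac{419063}{96}$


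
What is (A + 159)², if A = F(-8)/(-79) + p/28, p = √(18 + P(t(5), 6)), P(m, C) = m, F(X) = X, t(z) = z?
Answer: 123856276167/4892944 + 12569*√23/1106 ≈ 25368.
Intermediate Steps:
p = √23 (p = √(18 + 5) = √23 ≈ 4.7958)
A = 8/79 + √23/28 (A = -8/(-79) + √23/28 = -8*(-1/79) + √23*(1/28) = 8/79 + √23/28 ≈ 0.27255)
(A + 159)² = ((8/79 + √23/28) + 159)² = (12569/79 + √23/28)²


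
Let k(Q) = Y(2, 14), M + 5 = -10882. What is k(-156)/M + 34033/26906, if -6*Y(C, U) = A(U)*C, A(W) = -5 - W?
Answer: 58475821/46251414 ≈ 1.2643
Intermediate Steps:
M = -10887 (M = -5 - 10882 = -10887)
Y(C, U) = -C*(-5 - U)/6 (Y(C, U) = -(-5 - U)*C/6 = -C*(-5 - U)/6)
k(Q) = 19/3 (k(Q) = (⅙)*2*(5 + 14) = (⅙)*2*19 = 19/3)
k(-156)/M + 34033/26906 = (19/3)/(-10887) + 34033/26906 = (19/3)*(-1/10887) + 34033*(1/26906) = -1/1719 + 34033/26906 = 58475821/46251414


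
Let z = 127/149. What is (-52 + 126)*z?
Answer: 9398/149 ≈ 63.074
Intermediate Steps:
z = 127/149 (z = 127*(1/149) = 127/149 ≈ 0.85235)
(-52 + 126)*z = (-52 + 126)*(127/149) = 74*(127/149) = 9398/149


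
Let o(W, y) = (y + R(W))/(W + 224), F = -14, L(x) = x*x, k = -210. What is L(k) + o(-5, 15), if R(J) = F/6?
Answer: 28973738/657 ≈ 44100.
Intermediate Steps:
L(x) = x²
R(J) = -7/3 (R(J) = -14/6 = -14*⅙ = -7/3)
o(W, y) = (-7/3 + y)/(224 + W) (o(W, y) = (y - 7/3)/(W + 224) = (-7/3 + y)/(224 + W))
L(k) + o(-5, 15) = (-210)² + (-7/3 + 15)/(224 - 5) = 44100 + (38/3)/219 = 44100 + (1/219)*(38/3) = 44100 + 38/657 = 28973738/657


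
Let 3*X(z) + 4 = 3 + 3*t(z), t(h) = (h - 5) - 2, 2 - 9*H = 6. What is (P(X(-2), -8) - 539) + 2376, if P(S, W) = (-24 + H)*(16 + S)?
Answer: 45199/27 ≈ 1674.0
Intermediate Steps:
H = -4/9 (H = 2/9 - ⅑*6 = 2/9 - ⅔ = -4/9 ≈ -0.44444)
t(h) = -7 + h (t(h) = (-5 + h) - 2 = -7 + h)
X(z) = -22/3 + z (X(z) = -4/3 + (3 + 3*(-7 + z))/3 = -4/3 + (3 + (-21 + 3*z))/3 = -4/3 + (-18 + 3*z)/3 = -4/3 + (-6 + z) = -22/3 + z)
P(S, W) = -3520/9 - 220*S/9 (P(S, W) = (-24 - 4/9)*(16 + S) = -220*(16 + S)/9 = -3520/9 - 220*S/9)
(P(X(-2), -8) - 539) + 2376 = ((-3520/9 - 220*(-22/3 - 2)/9) - 539) + 2376 = ((-3520/9 - 220/9*(-28/3)) - 539) + 2376 = ((-3520/9 + 6160/27) - 539) + 2376 = (-4400/27 - 539) + 2376 = -18953/27 + 2376 = 45199/27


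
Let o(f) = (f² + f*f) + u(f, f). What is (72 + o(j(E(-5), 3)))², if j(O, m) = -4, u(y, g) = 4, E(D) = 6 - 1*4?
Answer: 11664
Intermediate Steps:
E(D) = 2 (E(D) = 6 - 4 = 2)
o(f) = 4 + 2*f² (o(f) = (f² + f*f) + 4 = (f² + f²) + 4 = 2*f² + 4 = 4 + 2*f²)
(72 + o(j(E(-5), 3)))² = (72 + (4 + 2*(-4)²))² = (72 + (4 + 2*16))² = (72 + (4 + 32))² = (72 + 36)² = 108² = 11664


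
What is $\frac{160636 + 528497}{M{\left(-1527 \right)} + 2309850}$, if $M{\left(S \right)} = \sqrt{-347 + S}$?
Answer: $\frac{795896930025}{2667703512187} - \frac{689133 i \sqrt{1874}}{5335407024374} \approx 0.29835 - 5.5914 \cdot 10^{-6} i$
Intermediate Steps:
$\frac{160636 + 528497}{M{\left(-1527 \right)} + 2309850} = \frac{160636 + 528497}{\sqrt{-347 - 1527} + 2309850} = \frac{689133}{\sqrt{-1874} + 2309850} = \frac{689133}{i \sqrt{1874} + 2309850} = \frac{689133}{2309850 + i \sqrt{1874}}$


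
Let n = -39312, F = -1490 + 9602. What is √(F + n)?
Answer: 20*I*√78 ≈ 176.64*I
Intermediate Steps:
F = 8112
√(F + n) = √(8112 - 39312) = √(-31200) = 20*I*√78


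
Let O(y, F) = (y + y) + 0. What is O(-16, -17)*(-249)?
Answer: 7968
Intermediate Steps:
O(y, F) = 2*y (O(y, F) = 2*y + 0 = 2*y)
O(-16, -17)*(-249) = (2*(-16))*(-249) = -32*(-249) = 7968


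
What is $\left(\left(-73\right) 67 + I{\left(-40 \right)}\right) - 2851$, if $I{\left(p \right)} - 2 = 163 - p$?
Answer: $-7537$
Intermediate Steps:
$I{\left(p \right)} = 165 - p$ ($I{\left(p \right)} = 2 - \left(-163 + p\right) = 165 - p$)
$\left(\left(-73\right) 67 + I{\left(-40 \right)}\right) - 2851 = \left(\left(-73\right) 67 + \left(165 - -40\right)\right) - 2851 = \left(-4891 + \left(165 + 40\right)\right) - 2851 = \left(-4891 + 205\right) - 2851 = -4686 - 2851 = -7537$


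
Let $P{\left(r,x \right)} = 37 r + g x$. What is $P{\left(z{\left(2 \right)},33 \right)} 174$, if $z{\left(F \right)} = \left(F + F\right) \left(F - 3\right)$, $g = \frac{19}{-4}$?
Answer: $- \frac{106053}{2} \approx -53027.0$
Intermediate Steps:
$g = - \frac{19}{4}$ ($g = 19 \left(- \frac{1}{4}\right) = - \frac{19}{4} \approx -4.75$)
$z{\left(F \right)} = 2 F \left(-3 + F\right)$
$P{\left(r,x \right)} = 37 r - \frac{19 x}{4}$
$P{\left(z{\left(2 \right)},33 \right)} 174 = \left(37 \cdot 2 \cdot 2 \left(-3 + 2\right) - \frac{627}{4}\right) 174 = \left(37 \cdot 2 \cdot 2 \left(-1\right) - \frac{627}{4}\right) 174 = \left(37 \left(-4\right) - \frac{627}{4}\right) 174 = \left(-148 - \frac{627}{4}\right) 174 = \left(- \frac{1219}{4}\right) 174 = - \frac{106053}{2}$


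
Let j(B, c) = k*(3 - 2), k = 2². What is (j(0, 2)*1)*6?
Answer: 24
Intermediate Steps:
k = 4
j(B, c) = 4 (j(B, c) = 4*(3 - 2) = 4*1 = 4)
(j(0, 2)*1)*6 = (4*1)*6 = 4*6 = 24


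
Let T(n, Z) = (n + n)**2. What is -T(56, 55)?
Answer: -12544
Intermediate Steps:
T(n, Z) = 4*n**2 (T(n, Z) = (2*n)**2 = 4*n**2)
-T(56, 55) = -4*56**2 = -4*3136 = -1*12544 = -12544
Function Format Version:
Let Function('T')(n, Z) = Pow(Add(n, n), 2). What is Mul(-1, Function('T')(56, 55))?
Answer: -12544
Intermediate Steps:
Function('T')(n, Z) = Mul(4, Pow(n, 2)) (Function('T')(n, Z) = Pow(Mul(2, n), 2) = Mul(4, Pow(n, 2)))
Mul(-1, Function('T')(56, 55)) = Mul(-1, Mul(4, Pow(56, 2))) = Mul(-1, Mul(4, 3136)) = Mul(-1, 12544) = -12544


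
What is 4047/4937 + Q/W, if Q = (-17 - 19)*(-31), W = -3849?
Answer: 3355737/6334171 ≈ 0.52978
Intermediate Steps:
Q = 1116 (Q = -36*(-31) = 1116)
4047/4937 + Q/W = 4047/4937 + 1116/(-3849) = 4047*(1/4937) + 1116*(-1/3849) = 4047/4937 - 372/1283 = 3355737/6334171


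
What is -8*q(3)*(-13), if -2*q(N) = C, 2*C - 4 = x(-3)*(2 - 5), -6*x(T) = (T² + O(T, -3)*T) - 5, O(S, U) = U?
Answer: -273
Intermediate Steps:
x(T) = ⅚ + T/2 - T²/6 (x(T) = -((T² - 3*T) - 5)/6 = -(-5 + T² - 3*T)/6 = ⅚ + T/2 - T²/6)
C = 21/4 (C = 2 + ((⅚ + (½)*(-3) - ⅙*(-3)²)*(2 - 5))/2 = 2 + ((⅚ - 3/2 - ⅙*9)*(-3))/2 = 2 + ((⅚ - 3/2 - 3/2)*(-3))/2 = 2 + (-13/6*(-3))/2 = 2 + (½)*(13/2) = 2 + 13/4 = 21/4 ≈ 5.2500)
q(N) = -21/8 (q(N) = -½*21/4 = -21/8)
-8*q(3)*(-13) = -8*(-21/8)*(-13) = 21*(-13) = -273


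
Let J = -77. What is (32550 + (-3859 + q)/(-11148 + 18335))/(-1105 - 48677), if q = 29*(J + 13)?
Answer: -77977045/119261078 ≈ -0.65383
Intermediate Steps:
q = -1856 (q = 29*(-77 + 13) = 29*(-64) = -1856)
(32550 + (-3859 + q)/(-11148 + 18335))/(-1105 - 48677) = (32550 + (-3859 - 1856)/(-11148 + 18335))/(-1105 - 48677) = (32550 - 5715/7187)/(-49782) = (32550 - 5715*1/7187)*(-1/49782) = (32550 - 5715/7187)*(-1/49782) = (233931135/7187)*(-1/49782) = -77977045/119261078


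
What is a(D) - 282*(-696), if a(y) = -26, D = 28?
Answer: 196246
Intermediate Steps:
a(D) - 282*(-696) = -26 - 282*(-696) = -26 + 196272 = 196246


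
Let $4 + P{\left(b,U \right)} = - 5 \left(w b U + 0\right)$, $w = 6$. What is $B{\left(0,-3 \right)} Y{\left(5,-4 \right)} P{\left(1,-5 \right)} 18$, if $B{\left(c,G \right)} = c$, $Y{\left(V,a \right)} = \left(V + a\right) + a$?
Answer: $0$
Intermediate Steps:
$Y{\left(V,a \right)} = V + 2 a$
$P{\left(b,U \right)} = -4 - 30 U b$ ($P{\left(b,U \right)} = -4 - 5 \left(6 b U + 0\right) = -4 - 5 \left(6 U b + 0\right) = -4 - 5 \cdot 6 U b = -4 - 30 U b$)
$B{\left(0,-3 \right)} Y{\left(5,-4 \right)} P{\left(1,-5 \right)} 18 = 0 \left(5 + 2 \left(-4\right)\right) \left(-4 - \left(-150\right) 1\right) 18 = 0 \left(5 - 8\right) \left(-4 + 150\right) 18 = 0 \left(\left(-3\right) 146\right) 18 = 0 \left(-438\right) 18 = 0 \cdot 18 = 0$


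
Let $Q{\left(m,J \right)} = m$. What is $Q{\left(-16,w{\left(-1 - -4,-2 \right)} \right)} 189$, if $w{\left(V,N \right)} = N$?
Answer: $-3024$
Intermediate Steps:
$Q{\left(-16,w{\left(-1 - -4,-2 \right)} \right)} 189 = \left(-16\right) 189 = -3024$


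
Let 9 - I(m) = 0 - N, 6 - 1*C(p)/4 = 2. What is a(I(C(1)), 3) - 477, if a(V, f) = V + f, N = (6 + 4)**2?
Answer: -365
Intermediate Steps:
C(p) = 16 (C(p) = 24 - 4*2 = 24 - 8 = 16)
N = 100 (N = 10**2 = 100)
I(m) = 109 (I(m) = 9 - (0 - 1*100) = 9 - (0 - 100) = 9 - 1*(-100) = 9 + 100 = 109)
a(I(C(1)), 3) - 477 = (109 + 3) - 477 = 112 - 477 = -365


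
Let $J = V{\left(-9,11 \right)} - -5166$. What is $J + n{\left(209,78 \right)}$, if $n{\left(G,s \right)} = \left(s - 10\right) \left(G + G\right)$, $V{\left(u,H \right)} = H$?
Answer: $33601$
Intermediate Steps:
$n{\left(G,s \right)} = 2 G \left(-10 + s\right)$ ($n{\left(G,s \right)} = \left(-10 + s\right) 2 G = 2 G \left(-10 + s\right)$)
$J = 5177$ ($J = 11 - -5166 = 11 + 5166 = 5177$)
$J + n{\left(209,78 \right)} = 5177 + 2 \cdot 209 \left(-10 + 78\right) = 5177 + 2 \cdot 209 \cdot 68 = 5177 + 28424 = 33601$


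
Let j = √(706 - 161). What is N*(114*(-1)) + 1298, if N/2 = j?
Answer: 1298 - 228*√545 ≈ -4024.7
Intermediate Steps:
j = √545 ≈ 23.345
N = 2*√545 ≈ 46.690
N*(114*(-1)) + 1298 = (2*√545)*(114*(-1)) + 1298 = (2*√545)*(-114) + 1298 = -228*√545 + 1298 = 1298 - 228*√545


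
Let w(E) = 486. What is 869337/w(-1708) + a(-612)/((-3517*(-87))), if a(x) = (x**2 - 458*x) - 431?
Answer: 9863589211/5507622 ≈ 1790.9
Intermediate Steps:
a(x) = -431 + x**2 - 458*x
869337/w(-1708) + a(-612)/((-3517*(-87))) = 869337/486 + (-431 + (-612)**2 - 458*(-612))/((-3517*(-87))) = 869337*(1/486) + (-431 + 374544 + 280296)/305979 = 96593/54 + 654409*(1/305979) = 96593/54 + 654409/305979 = 9863589211/5507622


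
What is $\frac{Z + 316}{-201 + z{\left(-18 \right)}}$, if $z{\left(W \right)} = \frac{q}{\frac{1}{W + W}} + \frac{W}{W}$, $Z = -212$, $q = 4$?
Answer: $- \frac{13}{43} \approx -0.30233$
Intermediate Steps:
$z{\left(W \right)} = 1 + 8 W$ ($z{\left(W \right)} = \frac{4}{\frac{1}{W + W}} + \frac{W}{W} = \frac{4}{\frac{1}{2 W}} + 1 = \frac{4}{\frac{1}{2} \frac{1}{W}} + 1 = 4 \cdot 2 W + 1 = 8 W + 1 = 1 + 8 W$)
$\frac{Z + 316}{-201 + z{\left(-18 \right)}} = \frac{-212 + 316}{-201 + \left(1 + 8 \left(-18\right)\right)} = \frac{104}{-201 + \left(1 - 144\right)} = \frac{104}{-201 - 143} = \frac{104}{-344} = 104 \left(- \frac{1}{344}\right) = - \frac{13}{43}$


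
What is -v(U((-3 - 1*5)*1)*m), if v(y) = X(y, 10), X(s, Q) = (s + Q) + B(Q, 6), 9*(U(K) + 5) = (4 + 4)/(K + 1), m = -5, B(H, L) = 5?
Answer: -2560/63 ≈ -40.635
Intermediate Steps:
U(K) = -5 + 8/(9*(1 + K)) (U(K) = -5 + ((4 + 4)/(K + 1))/9 = -5 + (8/(1 + K))/9 = -5 + 8/(9*(1 + K)))
X(s, Q) = 5 + Q + s (X(s, Q) = (s + Q) + 5 = (Q + s) + 5 = 5 + Q + s)
v(y) = 15 + y (v(y) = 5 + 10 + y = 15 + y)
-v(U((-3 - 1*5)*1)*m) = -(15 + ((-37 - 45*(-3 - 1*5))/(9*(1 + (-3 - 1*5)*1)))*(-5)) = -(15 + ((-37 - 45*(-3 - 5))/(9*(1 + (-3 - 5)*1)))*(-5)) = -(15 + ((-37 - (-360))/(9*(1 - 8*1)))*(-5)) = -(15 + ((-37 - 45*(-8))/(9*(1 - 8)))*(-5)) = -(15 + ((⅑)*(-37 + 360)/(-7))*(-5)) = -(15 + ((⅑)*(-⅐)*323)*(-5)) = -(15 - 323/63*(-5)) = -(15 + 1615/63) = -1*2560/63 = -2560/63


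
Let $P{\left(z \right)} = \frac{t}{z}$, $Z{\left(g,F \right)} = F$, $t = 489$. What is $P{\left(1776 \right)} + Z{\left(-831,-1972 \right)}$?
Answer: $- \frac{1167261}{592} \approx -1971.7$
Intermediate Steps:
$P{\left(z \right)} = \frac{489}{z}$
$P{\left(1776 \right)} + Z{\left(-831,-1972 \right)} = \frac{489}{1776} - 1972 = 489 \cdot \frac{1}{1776} - 1972 = \frac{163}{592} - 1972 = - \frac{1167261}{592}$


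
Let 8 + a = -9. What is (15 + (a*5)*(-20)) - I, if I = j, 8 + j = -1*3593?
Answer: 5316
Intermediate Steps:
a = -17 (a = -8 - 9 = -17)
j = -3601 (j = -8 - 1*3593 = -8 - 3593 = -3601)
I = -3601
(15 + (a*5)*(-20)) - I = (15 - 17*5*(-20)) - 1*(-3601) = (15 - 85*(-20)) + 3601 = (15 + 1700) + 3601 = 1715 + 3601 = 5316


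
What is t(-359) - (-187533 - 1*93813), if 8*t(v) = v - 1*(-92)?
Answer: 2250501/8 ≈ 2.8131e+5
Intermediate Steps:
t(v) = 23/2 + v/8 (t(v) = (v - 1*(-92))/8 = (v + 92)/8 = (92 + v)/8 = 23/2 + v/8)
t(-359) - (-187533 - 1*93813) = (23/2 + (1/8)*(-359)) - (-187533 - 1*93813) = (23/2 - 359/8) - (-187533 - 93813) = -267/8 - 1*(-281346) = -267/8 + 281346 = 2250501/8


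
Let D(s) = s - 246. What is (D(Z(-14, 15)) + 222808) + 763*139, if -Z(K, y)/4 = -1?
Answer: 328623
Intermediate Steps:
Z(K, y) = 4 (Z(K, y) = -4*(-1) = 4)
D(s) = -246 + s
(D(Z(-14, 15)) + 222808) + 763*139 = ((-246 + 4) + 222808) + 763*139 = (-242 + 222808) + 106057 = 222566 + 106057 = 328623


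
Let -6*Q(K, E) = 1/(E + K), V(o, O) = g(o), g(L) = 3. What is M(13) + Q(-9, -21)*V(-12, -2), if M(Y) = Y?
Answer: 781/60 ≈ 13.017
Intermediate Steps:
V(o, O) = 3
Q(K, E) = -1/(6*(E + K))
M(13) + Q(-9, -21)*V(-12, -2) = 13 - 1/(6*(-21) + 6*(-9))*3 = 13 - 1/(-126 - 54)*3 = 13 - 1/(-180)*3 = 13 - 1*(-1/180)*3 = 13 + (1/180)*3 = 13 + 1/60 = 781/60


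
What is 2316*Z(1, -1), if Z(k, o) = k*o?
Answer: -2316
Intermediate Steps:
2316*Z(1, -1) = 2316*(1*(-1)) = 2316*(-1) = -2316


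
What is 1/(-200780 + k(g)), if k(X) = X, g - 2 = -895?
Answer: -1/201673 ≈ -4.9585e-6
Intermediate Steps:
g = -893 (g = 2 - 895 = -893)
1/(-200780 + k(g)) = 1/(-200780 - 893) = 1/(-201673) = -1/201673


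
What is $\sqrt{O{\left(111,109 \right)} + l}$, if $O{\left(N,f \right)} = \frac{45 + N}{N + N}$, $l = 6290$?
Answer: $\frac{2 \sqrt{2152993}}{37} \approx 79.314$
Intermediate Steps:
$O{\left(N,f \right)} = \frac{45 + N}{2 N}$
$\sqrt{O{\left(111,109 \right)} + l} = \sqrt{\frac{45 + 111}{2 \cdot 111} + 6290} = \sqrt{\frac{1}{2} \cdot \frac{1}{111} \cdot 156 + 6290} = \sqrt{\frac{26}{37} + 6290} = \sqrt{\frac{232756}{37}} = \frac{2 \sqrt{2152993}}{37}$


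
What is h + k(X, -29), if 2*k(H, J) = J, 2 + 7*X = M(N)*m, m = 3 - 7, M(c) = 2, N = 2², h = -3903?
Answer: -7835/2 ≈ -3917.5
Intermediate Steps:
N = 4
m = -4
X = -10/7 (X = -2/7 + (2*(-4))/7 = -2/7 + (⅐)*(-8) = -2/7 - 8/7 = -10/7 ≈ -1.4286)
k(H, J) = J/2
h + k(X, -29) = -3903 + (½)*(-29) = -3903 - 29/2 = -7835/2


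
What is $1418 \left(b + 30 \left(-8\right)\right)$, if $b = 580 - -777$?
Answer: $1583906$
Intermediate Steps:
$b = 1357$ ($b = 580 + 777 = 1357$)
$1418 \left(b + 30 \left(-8\right)\right) = 1418 \left(1357 + 30 \left(-8\right)\right) = 1418 \left(1357 - 240\right) = 1418 \cdot 1117 = 1583906$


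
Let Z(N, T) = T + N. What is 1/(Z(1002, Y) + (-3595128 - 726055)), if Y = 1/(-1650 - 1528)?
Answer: -3178/13729535219 ≈ -2.3147e-7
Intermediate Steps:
Y = -1/3178 (Y = 1/(-3178) = -1/3178 ≈ -0.00031466)
Z(N, T) = N + T
1/(Z(1002, Y) + (-3595128 - 726055)) = 1/((1002 - 1/3178) + (-3595128 - 726055)) = 1/(3184355/3178 - 4321183) = 1/(-13729535219/3178) = -3178/13729535219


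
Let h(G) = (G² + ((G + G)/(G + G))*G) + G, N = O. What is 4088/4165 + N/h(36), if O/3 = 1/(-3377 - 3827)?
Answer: 1918453421/1954589280 ≈ 0.98151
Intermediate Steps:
O = -3/7204 (O = 3/(-3377 - 3827) = 3/(-7204) = 3*(-1/7204) = -3/7204 ≈ -0.00041644)
N = -3/7204 ≈ -0.00041644
h(G) = G² + 2*G (h(G) = (G² + ((2*G)/((2*G)))*G) + G = (G² + ((2*G)*(1/(2*G)))*G) + G = (G² + 1*G) + G = (G² + G) + G = (G + G²) + G = G² + 2*G)
4088/4165 + N/h(36) = 4088/4165 - 3*1/(36*(2 + 36))/7204 = 4088*(1/4165) - 3/(7204*(36*38)) = 584/595 - 3/7204/1368 = 584/595 - 3/7204*1/1368 = 584/595 - 1/3285024 = 1918453421/1954589280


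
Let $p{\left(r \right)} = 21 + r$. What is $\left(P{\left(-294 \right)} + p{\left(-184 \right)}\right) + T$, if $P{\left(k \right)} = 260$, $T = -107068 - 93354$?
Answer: $-200325$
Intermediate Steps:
$T = -200422$ ($T = -107068 - 93354 = -200422$)
$\left(P{\left(-294 \right)} + p{\left(-184 \right)}\right) + T = \left(260 + \left(21 - 184\right)\right) - 200422 = \left(260 - 163\right) - 200422 = 97 - 200422 = -200325$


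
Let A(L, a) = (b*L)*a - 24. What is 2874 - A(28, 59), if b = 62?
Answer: -99526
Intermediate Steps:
A(L, a) = -24 + 62*L*a (A(L, a) = (62*L)*a - 24 = 62*L*a - 24 = -24 + 62*L*a)
2874 - A(28, 59) = 2874 - (-24 + 62*28*59) = 2874 - (-24 + 102424) = 2874 - 1*102400 = 2874 - 102400 = -99526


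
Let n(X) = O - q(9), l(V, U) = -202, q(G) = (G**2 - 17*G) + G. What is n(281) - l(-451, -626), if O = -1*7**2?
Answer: 216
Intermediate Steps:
q(G) = G**2 - 16*G
O = -49 (O = -1*49 = -49)
n(X) = 14 (n(X) = -49 - 9*(-16 + 9) = -49 - 9*(-7) = -49 - 1*(-63) = -49 + 63 = 14)
n(281) - l(-451, -626) = 14 - 1*(-202) = 14 + 202 = 216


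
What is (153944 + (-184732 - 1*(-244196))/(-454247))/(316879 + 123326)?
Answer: 23309513568/66653933545 ≈ 0.34971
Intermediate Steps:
(153944 + (-184732 - 1*(-244196))/(-454247))/(316879 + 123326) = (153944 + (-184732 + 244196)*(-1/454247))/440205 = (153944 + 59464*(-1/454247))*(1/440205) = (153944 - 59464/454247)*(1/440205) = (69928540704/454247)*(1/440205) = 23309513568/66653933545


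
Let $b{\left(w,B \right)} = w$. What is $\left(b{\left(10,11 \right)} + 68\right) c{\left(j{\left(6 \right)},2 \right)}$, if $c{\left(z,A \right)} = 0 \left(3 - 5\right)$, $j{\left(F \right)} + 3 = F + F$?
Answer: $0$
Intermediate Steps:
$j{\left(F \right)} = -3 + 2 F$ ($j{\left(F \right)} = -3 + \left(F + F\right) = -3 + 2 F$)
$c{\left(z,A \right)} = 0$ ($c{\left(z,A \right)} = 0 \left(-2\right) = 0$)
$\left(b{\left(10,11 \right)} + 68\right) c{\left(j{\left(6 \right)},2 \right)} = \left(10 + 68\right) 0 = 78 \cdot 0 = 0$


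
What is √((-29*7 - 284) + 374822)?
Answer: 13*√2215 ≈ 611.83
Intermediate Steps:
√((-29*7 - 284) + 374822) = √((-203 - 284) + 374822) = √(-487 + 374822) = √374335 = 13*√2215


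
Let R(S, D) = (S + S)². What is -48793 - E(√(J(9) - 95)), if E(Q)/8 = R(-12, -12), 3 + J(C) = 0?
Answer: -53401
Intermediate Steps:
R(S, D) = 4*S² (R(S, D) = (2*S)² = 4*S²)
J(C) = -3 (J(C) = -3 + 0 = -3)
E(Q) = 4608 (E(Q) = 8*(4*(-12)²) = 8*(4*144) = 8*576 = 4608)
-48793 - E(√(J(9) - 95)) = -48793 - 1*4608 = -48793 - 4608 = -53401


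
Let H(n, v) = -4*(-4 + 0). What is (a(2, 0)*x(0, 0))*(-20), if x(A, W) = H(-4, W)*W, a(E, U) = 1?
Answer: 0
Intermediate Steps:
H(n, v) = 16 (H(n, v) = -4*(-4) = 16)
x(A, W) = 16*W
(a(2, 0)*x(0, 0))*(-20) = (1*(16*0))*(-20) = (1*0)*(-20) = 0*(-20) = 0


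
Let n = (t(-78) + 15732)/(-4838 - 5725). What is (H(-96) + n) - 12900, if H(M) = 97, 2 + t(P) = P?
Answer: -19321963/1509 ≈ -12804.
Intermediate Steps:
t(P) = -2 + P
n = -2236/1509 (n = ((-2 - 78) + 15732)/(-4838 - 5725) = (-80 + 15732)/(-10563) = 15652*(-1/10563) = -2236/1509 ≈ -1.4818)
(H(-96) + n) - 12900 = (97 - 2236/1509) - 12900 = 144137/1509 - 12900 = -19321963/1509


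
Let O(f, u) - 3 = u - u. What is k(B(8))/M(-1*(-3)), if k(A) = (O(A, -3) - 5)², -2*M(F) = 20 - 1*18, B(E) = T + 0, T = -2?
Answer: -4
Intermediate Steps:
O(f, u) = 3 (O(f, u) = 3 + (u - u) = 3 + 0 = 3)
B(E) = -2 (B(E) = -2 + 0 = -2)
M(F) = -1 (M(F) = -(20 - 1*18)/2 = -(20 - 18)/2 = -½*2 = -1)
k(A) = 4 (k(A) = (3 - 5)² = (-2)² = 4)
k(B(8))/M(-1*(-3)) = 4/(-1) = 4*(-1) = -4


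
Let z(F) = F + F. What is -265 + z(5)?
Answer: -255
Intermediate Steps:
z(F) = 2*F
-265 + z(5) = -265 + 2*5 = -265 + 10 = -255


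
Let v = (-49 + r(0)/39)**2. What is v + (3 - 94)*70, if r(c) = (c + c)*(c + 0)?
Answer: -3969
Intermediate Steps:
r(c) = 2*c**2 (r(c) = (2*c)*c = 2*c**2)
v = 2401 (v = (-49 + (2*0**2)/39)**2 = (-49 + (2*0)*(1/39))**2 = (-49 + 0*(1/39))**2 = (-49 + 0)**2 = (-49)**2 = 2401)
v + (3 - 94)*70 = 2401 + (3 - 94)*70 = 2401 - 91*70 = 2401 - 6370 = -3969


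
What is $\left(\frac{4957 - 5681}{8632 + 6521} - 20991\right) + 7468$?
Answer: $- \frac{204914743}{15153} \approx -13523.0$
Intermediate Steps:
$\left(\frac{4957 - 5681}{8632 + 6521} - 20991\right) + 7468 = \left(- \frac{724}{15153} - 20991\right) + 7468 = - \frac{318077347}{15153} + 7468 = - \frac{204914743}{15153}$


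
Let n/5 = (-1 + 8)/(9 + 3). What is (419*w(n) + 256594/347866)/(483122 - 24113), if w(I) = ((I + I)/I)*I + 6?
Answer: 5175102599/479020874382 ≈ 0.010804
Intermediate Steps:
n = 35/12 (n = 5*((-1 + 8)/(9 + 3)) = 5*(7/12) = 35/12 ≈ 2.9167)
w(I) = 6 + 2*I (w(I) = ((2*I)/I)*I + 6 = 2*I + 6 = 6 + 2*I)
(419*w(n) + 256594/347866)/(483122 - 24113) = (419*(6 + 2*(35/12)) + 256594/347866)/(483122 - 24113) = (419*(6 + 35/6) + 256594*(1/347866))/459009 = (419*(71/6) + 128297/173933)*(1/459009) = (29749/6 + 128297/173933)*(1/459009) = (5175102599/1043598)*(1/459009) = 5175102599/479020874382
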